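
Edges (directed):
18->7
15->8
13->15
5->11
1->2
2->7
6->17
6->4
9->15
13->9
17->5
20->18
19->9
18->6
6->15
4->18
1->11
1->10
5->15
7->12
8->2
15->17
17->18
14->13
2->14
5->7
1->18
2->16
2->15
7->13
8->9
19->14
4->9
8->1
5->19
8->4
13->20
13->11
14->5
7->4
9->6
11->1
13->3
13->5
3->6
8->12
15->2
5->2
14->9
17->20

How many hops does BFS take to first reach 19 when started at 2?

Level 0: 2
Level 1: 7, 14, 15, 16
Level 2: 4, 5, 8, 9, 12, 13, 17
Level 3: 1, 3, 6, 11, 18, 19, 20
Level 4: 10
19 first appears at level 3.

3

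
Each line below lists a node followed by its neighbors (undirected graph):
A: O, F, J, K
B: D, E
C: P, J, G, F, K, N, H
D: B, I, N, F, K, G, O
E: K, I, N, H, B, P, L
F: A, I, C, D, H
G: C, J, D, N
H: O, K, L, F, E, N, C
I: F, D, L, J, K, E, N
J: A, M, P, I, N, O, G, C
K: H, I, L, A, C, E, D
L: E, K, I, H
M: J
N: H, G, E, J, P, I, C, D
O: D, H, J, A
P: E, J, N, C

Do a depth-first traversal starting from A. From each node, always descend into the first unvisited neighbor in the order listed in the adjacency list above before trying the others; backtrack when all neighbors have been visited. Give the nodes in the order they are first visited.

Visit A
A → O
O → D
D → B
B → E
E → K
K → H
H → L
L → I
I → F
F → C
C → P
P → J
J → M
J → N
N → G

A -> O -> D -> B -> E -> K -> H -> L -> I -> F -> C -> P -> J -> M -> N -> G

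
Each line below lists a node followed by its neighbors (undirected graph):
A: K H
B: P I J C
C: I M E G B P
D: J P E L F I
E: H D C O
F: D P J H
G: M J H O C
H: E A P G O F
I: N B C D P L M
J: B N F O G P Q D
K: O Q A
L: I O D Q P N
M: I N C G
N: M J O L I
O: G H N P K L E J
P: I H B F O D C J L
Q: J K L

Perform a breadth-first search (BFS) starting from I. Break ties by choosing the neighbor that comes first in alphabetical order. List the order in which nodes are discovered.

Visit I; enqueue B, C, D, L, M, N, P → queue [B, C, D, L, M, N, P]
Visit B; enqueue J → queue [C, D, L, M, N, P, J]
Visit C; enqueue E, G → queue [D, L, M, N, P, J, E, G]
Visit D; enqueue F → queue [L, M, N, P, J, E, G, F]
Visit L; enqueue O, Q → queue [M, N, P, J, E, G, F, O, Q]
Visit M → queue [N, P, J, E, G, F, O, Q]
Visit N → queue [P, J, E, G, F, O, Q]
Visit P; enqueue H → queue [J, E, G, F, O, Q, H]
Visit J → queue [E, G, F, O, Q, H]
Visit E → queue [G, F, O, Q, H]
Visit G → queue [F, O, Q, H]
Visit F → queue [O, Q, H]
Visit O; enqueue K → queue [Q, H, K]
Visit Q → queue [H, K]
Visit H; enqueue A → queue [K, A]
Visit K → queue [A]
Visit A → queue []

I, B, C, D, L, M, N, P, J, E, G, F, O, Q, H, K, A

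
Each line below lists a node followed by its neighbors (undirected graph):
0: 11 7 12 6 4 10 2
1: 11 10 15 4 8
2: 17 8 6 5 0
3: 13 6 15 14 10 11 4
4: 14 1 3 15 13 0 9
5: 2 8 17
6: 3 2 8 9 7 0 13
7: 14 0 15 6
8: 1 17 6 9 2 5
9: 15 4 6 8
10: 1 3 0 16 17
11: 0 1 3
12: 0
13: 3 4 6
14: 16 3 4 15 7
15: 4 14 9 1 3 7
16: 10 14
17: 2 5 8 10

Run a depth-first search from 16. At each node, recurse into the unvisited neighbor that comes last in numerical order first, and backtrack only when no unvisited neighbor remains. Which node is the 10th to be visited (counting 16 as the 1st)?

Visit 16
16 → 14
14 → 15
15 → 9
9 → 8
8 → 17
17 → 10
10 → 3
3 → 13
13 → 6
6 → 7
7 → 0
0 → 12
0 → 11
11 → 1
1 → 4
0 → 2
2 → 5

Visit order: 16, 14, 15, 9, 8, 17, 10, 3, 13, 6, 7, 0, 12, 11, 1, 4, 2, 5

6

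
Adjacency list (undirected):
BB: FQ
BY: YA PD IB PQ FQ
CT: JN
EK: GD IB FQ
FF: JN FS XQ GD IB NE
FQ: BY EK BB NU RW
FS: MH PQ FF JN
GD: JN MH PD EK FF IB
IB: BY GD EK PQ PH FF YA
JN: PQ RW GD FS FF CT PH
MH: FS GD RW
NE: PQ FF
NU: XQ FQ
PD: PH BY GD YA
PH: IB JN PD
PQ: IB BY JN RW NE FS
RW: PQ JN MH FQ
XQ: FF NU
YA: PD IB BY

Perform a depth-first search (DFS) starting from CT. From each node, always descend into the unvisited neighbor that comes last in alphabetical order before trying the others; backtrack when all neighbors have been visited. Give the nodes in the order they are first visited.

Visit CT
CT → JN
JN → RW
RW → PQ
PQ → NE
NE → FF
FF → XQ
XQ → NU
NU → FQ
FQ → EK
EK → IB
IB → YA
YA → PD
PD → PH
PD → GD
GD → MH
MH → FS
PD → BY
FQ → BB

CT JN RW PQ NE FF XQ NU FQ EK IB YA PD PH GD MH FS BY BB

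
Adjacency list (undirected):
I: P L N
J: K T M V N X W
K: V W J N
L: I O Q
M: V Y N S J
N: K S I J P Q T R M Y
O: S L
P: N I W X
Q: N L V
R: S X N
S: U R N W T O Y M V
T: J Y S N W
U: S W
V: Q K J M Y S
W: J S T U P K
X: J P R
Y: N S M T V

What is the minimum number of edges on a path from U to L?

3

Level 0: U
Level 1: S, W
Level 2: J, K, M, N, O, P, R, T, V, Y
Level 3: I, L, Q, X
L first appears at level 3.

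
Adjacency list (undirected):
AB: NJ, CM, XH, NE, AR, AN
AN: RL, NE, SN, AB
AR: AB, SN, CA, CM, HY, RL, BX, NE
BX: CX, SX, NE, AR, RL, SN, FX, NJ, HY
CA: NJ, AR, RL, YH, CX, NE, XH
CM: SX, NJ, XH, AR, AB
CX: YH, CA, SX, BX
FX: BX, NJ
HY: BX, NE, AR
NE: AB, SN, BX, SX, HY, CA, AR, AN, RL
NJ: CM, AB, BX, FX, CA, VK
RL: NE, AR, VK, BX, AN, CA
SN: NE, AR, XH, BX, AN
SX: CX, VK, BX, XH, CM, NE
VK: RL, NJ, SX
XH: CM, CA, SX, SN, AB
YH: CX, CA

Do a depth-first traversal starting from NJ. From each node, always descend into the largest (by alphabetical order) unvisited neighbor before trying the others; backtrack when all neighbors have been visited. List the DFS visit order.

NJ → VK → SX → XH → SN → NE → RL → CA → YH → CX → BX → HY → AR → CM → AB → AN → FX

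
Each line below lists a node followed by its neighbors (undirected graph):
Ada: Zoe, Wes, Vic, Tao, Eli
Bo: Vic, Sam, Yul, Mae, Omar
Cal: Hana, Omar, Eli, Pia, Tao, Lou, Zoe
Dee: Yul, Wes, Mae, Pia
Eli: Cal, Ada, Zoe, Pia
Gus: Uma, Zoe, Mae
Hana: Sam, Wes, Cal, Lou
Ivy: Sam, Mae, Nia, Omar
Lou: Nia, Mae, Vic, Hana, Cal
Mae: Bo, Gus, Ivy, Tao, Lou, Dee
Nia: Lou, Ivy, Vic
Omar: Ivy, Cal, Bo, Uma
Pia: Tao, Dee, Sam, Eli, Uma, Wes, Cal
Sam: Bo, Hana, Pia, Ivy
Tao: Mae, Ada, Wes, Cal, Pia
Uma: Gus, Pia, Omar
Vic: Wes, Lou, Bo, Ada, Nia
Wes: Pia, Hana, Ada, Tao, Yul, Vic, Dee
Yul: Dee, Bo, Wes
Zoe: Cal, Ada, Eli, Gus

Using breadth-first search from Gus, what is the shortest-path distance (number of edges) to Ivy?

Level 0: Gus
Level 1: Mae, Uma, Zoe
Level 2: Ada, Bo, Cal, Dee, Eli, Ivy, Lou, Omar, Pia, Tao
Level 3: Hana, Nia, Sam, Vic, Wes, Yul
Ivy first appears at level 2.

2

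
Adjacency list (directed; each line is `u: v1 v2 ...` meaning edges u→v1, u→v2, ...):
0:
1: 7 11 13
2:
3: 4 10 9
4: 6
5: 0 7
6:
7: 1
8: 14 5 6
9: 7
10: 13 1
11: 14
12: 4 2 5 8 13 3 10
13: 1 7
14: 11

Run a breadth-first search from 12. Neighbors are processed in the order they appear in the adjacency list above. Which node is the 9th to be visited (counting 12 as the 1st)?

Visit 12; enqueue 4, 2, 5, 8, 13, 3, 10 → queue [4, 2, 5, 8, 13, 3, 10]
Visit 4; enqueue 6 → queue [2, 5, 8, 13, 3, 10, 6]
Visit 2 → queue [5, 8, 13, 3, 10, 6]
Visit 5; enqueue 0, 7 → queue [8, 13, 3, 10, 6, 0, 7]
Visit 8; enqueue 14 → queue [13, 3, 10, 6, 0, 7, 14]
Visit 13; enqueue 1 → queue [3, 10, 6, 0, 7, 14, 1]
Visit 3; enqueue 9 → queue [10, 6, 0, 7, 14, 1, 9]
Visit 10 → queue [6, 0, 7, 14, 1, 9]
Visit 6 → queue [0, 7, 14, 1, 9]
Visit 0 → queue [7, 14, 1, 9]
Visit 7 → queue [14, 1, 9]
Visit 14; enqueue 11 → queue [1, 9, 11]
Visit 1 → queue [9, 11]
Visit 9 → queue [11]
Visit 11 → queue []

Visit order: 12, 4, 2, 5, 8, 13, 3, 10, 6, 0, 7, 14, 1, 9, 11

6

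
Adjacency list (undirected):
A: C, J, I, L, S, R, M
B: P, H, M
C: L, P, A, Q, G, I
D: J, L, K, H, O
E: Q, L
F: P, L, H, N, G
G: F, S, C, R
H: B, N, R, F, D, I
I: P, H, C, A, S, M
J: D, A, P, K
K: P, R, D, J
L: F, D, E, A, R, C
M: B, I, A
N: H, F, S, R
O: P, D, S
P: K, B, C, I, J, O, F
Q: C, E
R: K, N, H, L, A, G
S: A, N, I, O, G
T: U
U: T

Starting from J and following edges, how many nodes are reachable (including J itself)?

BFS from J visits: J, P, K, D, A, O, I, F, C, B, R, L, H, S, M, N, G, Q, E
Reachable nodes: 19 of 21 total.

19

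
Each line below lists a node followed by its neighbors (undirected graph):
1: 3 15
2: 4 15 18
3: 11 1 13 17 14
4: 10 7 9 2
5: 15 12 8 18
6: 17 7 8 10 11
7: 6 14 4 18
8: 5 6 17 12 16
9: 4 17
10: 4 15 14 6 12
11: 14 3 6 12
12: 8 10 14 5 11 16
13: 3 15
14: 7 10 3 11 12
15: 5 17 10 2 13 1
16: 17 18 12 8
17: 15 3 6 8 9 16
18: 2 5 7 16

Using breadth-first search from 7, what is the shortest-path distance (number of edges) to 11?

2

Level 0: 7
Level 1: 4, 6, 14, 18
Level 2: 2, 3, 5, 8, 9, 10, 11, 12, 16, 17
Level 3: 1, 13, 15
11 first appears at level 2.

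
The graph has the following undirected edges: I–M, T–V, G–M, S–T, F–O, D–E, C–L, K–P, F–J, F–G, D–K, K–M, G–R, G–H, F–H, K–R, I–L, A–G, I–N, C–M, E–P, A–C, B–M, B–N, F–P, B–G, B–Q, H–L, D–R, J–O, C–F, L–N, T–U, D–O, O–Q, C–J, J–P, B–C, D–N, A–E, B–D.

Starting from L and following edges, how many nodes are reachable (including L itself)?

18

BFS from L visits: L, C, H, I, N, A, B, F, J, M, G, D, E, Q, O, P, K, R
Reachable nodes: 18 of 22 total.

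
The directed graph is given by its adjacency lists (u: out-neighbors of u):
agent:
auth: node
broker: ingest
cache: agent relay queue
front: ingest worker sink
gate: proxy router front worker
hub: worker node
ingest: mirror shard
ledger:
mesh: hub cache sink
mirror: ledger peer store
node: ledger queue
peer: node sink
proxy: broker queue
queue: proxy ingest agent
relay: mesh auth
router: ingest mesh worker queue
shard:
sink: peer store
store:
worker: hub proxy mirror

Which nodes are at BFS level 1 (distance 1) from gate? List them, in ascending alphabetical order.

Level 0: gate
Level 1: front, proxy, router, worker
Level 2: broker, hub, ingest, mesh, mirror, queue, sink
Level 3: agent, cache, ledger, node, peer, shard, store
Level 4: relay
Level 5: auth

front, proxy, router, worker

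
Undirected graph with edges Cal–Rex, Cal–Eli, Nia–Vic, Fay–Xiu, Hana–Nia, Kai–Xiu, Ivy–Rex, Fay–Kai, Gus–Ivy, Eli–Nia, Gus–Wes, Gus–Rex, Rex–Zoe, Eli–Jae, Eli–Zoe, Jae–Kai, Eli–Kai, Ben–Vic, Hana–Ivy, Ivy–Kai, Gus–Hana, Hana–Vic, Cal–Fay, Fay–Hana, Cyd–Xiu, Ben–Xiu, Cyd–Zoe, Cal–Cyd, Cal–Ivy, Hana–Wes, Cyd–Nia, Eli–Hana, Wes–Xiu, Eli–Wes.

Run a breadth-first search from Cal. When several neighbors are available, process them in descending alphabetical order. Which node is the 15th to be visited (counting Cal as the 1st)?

Visit Cal; enqueue Rex, Ivy, Fay, Eli, Cyd → queue [Rex, Ivy, Fay, Eli, Cyd]
Visit Rex; enqueue Zoe, Gus → queue [Ivy, Fay, Eli, Cyd, Zoe, Gus]
Visit Ivy; enqueue Kai, Hana → queue [Fay, Eli, Cyd, Zoe, Gus, Kai, Hana]
Visit Fay; enqueue Xiu → queue [Eli, Cyd, Zoe, Gus, Kai, Hana, Xiu]
Visit Eli; enqueue Wes, Nia, Jae → queue [Cyd, Zoe, Gus, Kai, Hana, Xiu, Wes, Nia, Jae]
Visit Cyd → queue [Zoe, Gus, Kai, Hana, Xiu, Wes, Nia, Jae]
Visit Zoe → queue [Gus, Kai, Hana, Xiu, Wes, Nia, Jae]
Visit Gus → queue [Kai, Hana, Xiu, Wes, Nia, Jae]
Visit Kai → queue [Hana, Xiu, Wes, Nia, Jae]
Visit Hana; enqueue Vic → queue [Xiu, Wes, Nia, Jae, Vic]
Visit Xiu; enqueue Ben → queue [Wes, Nia, Jae, Vic, Ben]
Visit Wes → queue [Nia, Jae, Vic, Ben]
Visit Nia → queue [Jae, Vic, Ben]
Visit Jae → queue [Vic, Ben]
Visit Vic → queue [Ben]
Visit Ben → queue []

Visit order: Cal, Rex, Ivy, Fay, Eli, Cyd, Zoe, Gus, Kai, Hana, Xiu, Wes, Nia, Jae, Vic, Ben

Vic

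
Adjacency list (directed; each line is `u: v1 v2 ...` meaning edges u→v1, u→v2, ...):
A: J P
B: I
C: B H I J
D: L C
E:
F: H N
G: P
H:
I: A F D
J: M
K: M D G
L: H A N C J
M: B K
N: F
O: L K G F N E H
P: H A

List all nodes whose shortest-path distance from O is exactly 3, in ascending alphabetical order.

Level 0: O
Level 1: E, F, G, H, K, L, N
Level 2: A, C, D, J, M, P
Level 3: B, I

B, I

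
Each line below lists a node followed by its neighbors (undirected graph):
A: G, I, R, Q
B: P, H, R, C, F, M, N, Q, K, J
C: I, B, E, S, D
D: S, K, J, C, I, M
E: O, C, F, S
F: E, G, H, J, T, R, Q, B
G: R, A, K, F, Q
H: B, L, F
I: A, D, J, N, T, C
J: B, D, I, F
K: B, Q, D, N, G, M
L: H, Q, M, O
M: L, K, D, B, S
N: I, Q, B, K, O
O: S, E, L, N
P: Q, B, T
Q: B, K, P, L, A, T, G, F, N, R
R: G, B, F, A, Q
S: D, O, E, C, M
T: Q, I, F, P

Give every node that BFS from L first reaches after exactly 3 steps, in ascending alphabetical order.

C, I, J

Level 0: L
Level 1: H, M, O, Q
Level 2: A, B, D, E, F, G, K, N, P, R, S, T
Level 3: C, I, J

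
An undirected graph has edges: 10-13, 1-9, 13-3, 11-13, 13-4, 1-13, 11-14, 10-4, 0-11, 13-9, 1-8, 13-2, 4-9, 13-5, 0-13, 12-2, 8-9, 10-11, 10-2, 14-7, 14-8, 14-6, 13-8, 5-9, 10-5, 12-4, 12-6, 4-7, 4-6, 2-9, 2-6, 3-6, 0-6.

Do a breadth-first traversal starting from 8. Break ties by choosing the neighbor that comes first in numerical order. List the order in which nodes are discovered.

8 -> 1 -> 9 -> 13 -> 14 -> 2 -> 4 -> 5 -> 0 -> 3 -> 10 -> 11 -> 6 -> 7 -> 12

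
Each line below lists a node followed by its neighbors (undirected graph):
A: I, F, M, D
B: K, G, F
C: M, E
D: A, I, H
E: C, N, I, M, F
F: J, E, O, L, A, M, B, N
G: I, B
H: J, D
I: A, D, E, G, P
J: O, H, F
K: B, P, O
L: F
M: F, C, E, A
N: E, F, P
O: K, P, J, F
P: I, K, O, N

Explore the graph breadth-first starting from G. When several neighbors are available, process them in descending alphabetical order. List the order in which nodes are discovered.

G, I, B, P, E, D, A, K, F, O, N, M, C, H, L, J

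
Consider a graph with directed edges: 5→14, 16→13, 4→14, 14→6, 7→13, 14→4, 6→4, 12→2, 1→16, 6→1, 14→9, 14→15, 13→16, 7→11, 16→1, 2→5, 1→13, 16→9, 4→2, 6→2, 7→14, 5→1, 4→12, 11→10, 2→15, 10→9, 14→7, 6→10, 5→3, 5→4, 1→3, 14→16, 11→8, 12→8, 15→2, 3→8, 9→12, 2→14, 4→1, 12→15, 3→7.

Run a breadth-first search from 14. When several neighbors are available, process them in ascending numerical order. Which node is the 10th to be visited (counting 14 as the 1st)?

12

Visit 14; enqueue 4, 6, 7, 9, 15, 16 → queue [4, 6, 7, 9, 15, 16]
Visit 4; enqueue 1, 2, 12 → queue [6, 7, 9, 15, 16, 1, 2, 12]
Visit 6; enqueue 10 → queue [7, 9, 15, 16, 1, 2, 12, 10]
Visit 7; enqueue 11, 13 → queue [9, 15, 16, 1, 2, 12, 10, 11, 13]
Visit 9 → queue [15, 16, 1, 2, 12, 10, 11, 13]
Visit 15 → queue [16, 1, 2, 12, 10, 11, 13]
Visit 16 → queue [1, 2, 12, 10, 11, 13]
Visit 1; enqueue 3 → queue [2, 12, 10, 11, 13, 3]
Visit 2; enqueue 5 → queue [12, 10, 11, 13, 3, 5]
Visit 12; enqueue 8 → queue [10, 11, 13, 3, 5, 8]
Visit 10 → queue [11, 13, 3, 5, 8]
Visit 11 → queue [13, 3, 5, 8]
Visit 13 → queue [3, 5, 8]
Visit 3 → queue [5, 8]
Visit 5 → queue [8]
Visit 8 → queue []

Visit order: 14, 4, 6, 7, 9, 15, 16, 1, 2, 12, 10, 11, 13, 3, 5, 8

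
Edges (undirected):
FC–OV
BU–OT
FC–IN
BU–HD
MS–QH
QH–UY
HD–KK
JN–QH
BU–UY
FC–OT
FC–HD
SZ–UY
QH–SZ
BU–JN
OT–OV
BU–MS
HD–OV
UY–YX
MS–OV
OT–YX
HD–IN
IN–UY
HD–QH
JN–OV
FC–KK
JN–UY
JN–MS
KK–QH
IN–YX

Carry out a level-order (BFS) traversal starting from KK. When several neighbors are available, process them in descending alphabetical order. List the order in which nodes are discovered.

KK, QH, HD, FC, UY, SZ, MS, JN, OV, IN, BU, OT, YX

Visit KK; enqueue QH, HD, FC → queue [QH, HD, FC]
Visit QH; enqueue UY, SZ, MS, JN → queue [HD, FC, UY, SZ, MS, JN]
Visit HD; enqueue OV, IN, BU → queue [FC, UY, SZ, MS, JN, OV, IN, BU]
Visit FC; enqueue OT → queue [UY, SZ, MS, JN, OV, IN, BU, OT]
Visit UY; enqueue YX → queue [SZ, MS, JN, OV, IN, BU, OT, YX]
Visit SZ → queue [MS, JN, OV, IN, BU, OT, YX]
Visit MS → queue [JN, OV, IN, BU, OT, YX]
Visit JN → queue [OV, IN, BU, OT, YX]
Visit OV → queue [IN, BU, OT, YX]
Visit IN → queue [BU, OT, YX]
Visit BU → queue [OT, YX]
Visit OT → queue [YX]
Visit YX → queue []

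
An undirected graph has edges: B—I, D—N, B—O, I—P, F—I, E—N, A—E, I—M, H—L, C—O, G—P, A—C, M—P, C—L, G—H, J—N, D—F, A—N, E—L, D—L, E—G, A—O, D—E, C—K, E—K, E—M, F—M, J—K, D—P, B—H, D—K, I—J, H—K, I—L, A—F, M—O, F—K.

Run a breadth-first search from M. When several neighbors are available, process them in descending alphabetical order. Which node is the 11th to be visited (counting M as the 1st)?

A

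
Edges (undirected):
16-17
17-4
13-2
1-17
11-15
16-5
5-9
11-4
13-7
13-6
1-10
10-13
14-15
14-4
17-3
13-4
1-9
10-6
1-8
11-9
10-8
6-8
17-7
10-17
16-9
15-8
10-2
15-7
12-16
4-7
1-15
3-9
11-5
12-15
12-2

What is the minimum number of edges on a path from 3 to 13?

3

Level 0: 3
Level 1: 9, 17
Level 2: 1, 4, 5, 7, 10, 11, 16
Level 3: 2, 6, 8, 12, 13, 14, 15
13 first appears at level 3.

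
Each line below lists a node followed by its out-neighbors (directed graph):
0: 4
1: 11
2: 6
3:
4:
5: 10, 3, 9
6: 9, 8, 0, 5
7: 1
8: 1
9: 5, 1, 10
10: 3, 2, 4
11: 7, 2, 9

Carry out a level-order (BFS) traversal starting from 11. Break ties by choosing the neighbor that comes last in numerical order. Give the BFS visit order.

11, 9, 7, 2, 10, 5, 1, 6, 4, 3, 8, 0

Visit 11; enqueue 9, 7, 2 → queue [9, 7, 2]
Visit 9; enqueue 10, 5, 1 → queue [7, 2, 10, 5, 1]
Visit 7 → queue [2, 10, 5, 1]
Visit 2; enqueue 6 → queue [10, 5, 1, 6]
Visit 10; enqueue 4, 3 → queue [5, 1, 6, 4, 3]
Visit 5 → queue [1, 6, 4, 3]
Visit 1 → queue [6, 4, 3]
Visit 6; enqueue 8, 0 → queue [4, 3, 8, 0]
Visit 4 → queue [3, 8, 0]
Visit 3 → queue [8, 0]
Visit 8 → queue [0]
Visit 0 → queue []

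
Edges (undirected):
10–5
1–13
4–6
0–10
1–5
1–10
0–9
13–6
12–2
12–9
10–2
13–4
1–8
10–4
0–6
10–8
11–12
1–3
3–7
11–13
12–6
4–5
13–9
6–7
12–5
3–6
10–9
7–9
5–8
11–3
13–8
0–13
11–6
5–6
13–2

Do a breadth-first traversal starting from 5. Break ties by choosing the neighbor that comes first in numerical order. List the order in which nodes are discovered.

5 → 1 → 4 → 6 → 8 → 10 → 12 → 3 → 13 → 0 → 7 → 11 → 2 → 9

Visit 5; enqueue 1, 4, 6, 8, 10, 12 → queue [1, 4, 6, 8, 10, 12]
Visit 1; enqueue 3, 13 → queue [4, 6, 8, 10, 12, 3, 13]
Visit 4 → queue [6, 8, 10, 12, 3, 13]
Visit 6; enqueue 0, 7, 11 → queue [8, 10, 12, 3, 13, 0, 7, 11]
Visit 8 → queue [10, 12, 3, 13, 0, 7, 11]
Visit 10; enqueue 2, 9 → queue [12, 3, 13, 0, 7, 11, 2, 9]
Visit 12 → queue [3, 13, 0, 7, 11, 2, 9]
Visit 3 → queue [13, 0, 7, 11, 2, 9]
Visit 13 → queue [0, 7, 11, 2, 9]
Visit 0 → queue [7, 11, 2, 9]
Visit 7 → queue [11, 2, 9]
Visit 11 → queue [2, 9]
Visit 2 → queue [9]
Visit 9 → queue []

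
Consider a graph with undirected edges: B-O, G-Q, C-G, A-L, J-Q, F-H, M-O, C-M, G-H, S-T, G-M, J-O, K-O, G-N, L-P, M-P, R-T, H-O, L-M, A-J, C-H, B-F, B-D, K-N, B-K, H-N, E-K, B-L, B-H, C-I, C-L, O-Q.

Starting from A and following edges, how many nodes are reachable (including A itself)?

17

BFS from A visits: A, J, L, O, Q, B, C, M, P, H, K, G, D, F, I, N, E
Reachable nodes: 17 of 20 total.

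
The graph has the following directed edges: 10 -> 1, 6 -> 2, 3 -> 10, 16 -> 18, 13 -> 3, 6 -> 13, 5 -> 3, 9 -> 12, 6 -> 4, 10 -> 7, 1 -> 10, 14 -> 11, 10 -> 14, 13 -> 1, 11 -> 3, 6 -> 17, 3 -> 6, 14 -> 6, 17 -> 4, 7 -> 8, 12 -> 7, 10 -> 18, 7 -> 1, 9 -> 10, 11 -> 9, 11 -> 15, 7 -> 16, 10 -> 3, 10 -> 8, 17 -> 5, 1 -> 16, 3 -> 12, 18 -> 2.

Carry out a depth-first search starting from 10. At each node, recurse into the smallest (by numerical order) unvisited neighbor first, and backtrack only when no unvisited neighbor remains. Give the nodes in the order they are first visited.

Visit 10
10 → 1
1 → 16
16 → 18
18 → 2
10 → 3
3 → 6
6 → 4
6 → 13
6 → 17
17 → 5
3 → 12
12 → 7
7 → 8
10 → 14
14 → 11
11 → 9
11 → 15

10 → 1 → 16 → 18 → 2 → 3 → 6 → 4 → 13 → 17 → 5 → 12 → 7 → 8 → 14 → 11 → 9 → 15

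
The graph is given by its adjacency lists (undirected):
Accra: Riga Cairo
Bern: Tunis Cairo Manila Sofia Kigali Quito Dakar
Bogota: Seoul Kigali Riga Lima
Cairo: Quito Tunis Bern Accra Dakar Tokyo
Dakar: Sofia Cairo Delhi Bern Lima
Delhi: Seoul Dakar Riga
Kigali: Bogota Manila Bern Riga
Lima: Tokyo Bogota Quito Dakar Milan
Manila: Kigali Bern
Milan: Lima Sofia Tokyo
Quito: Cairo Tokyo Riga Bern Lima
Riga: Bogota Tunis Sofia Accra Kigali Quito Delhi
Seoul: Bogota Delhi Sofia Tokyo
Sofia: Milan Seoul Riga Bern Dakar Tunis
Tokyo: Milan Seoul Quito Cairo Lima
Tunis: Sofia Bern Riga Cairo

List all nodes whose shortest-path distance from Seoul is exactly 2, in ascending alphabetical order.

Bern, Cairo, Dakar, Kigali, Lima, Milan, Quito, Riga, Tunis

Level 0: Seoul
Level 1: Bogota, Delhi, Sofia, Tokyo
Level 2: Bern, Cairo, Dakar, Kigali, Lima, Milan, Quito, Riga, Tunis
Level 3: Accra, Manila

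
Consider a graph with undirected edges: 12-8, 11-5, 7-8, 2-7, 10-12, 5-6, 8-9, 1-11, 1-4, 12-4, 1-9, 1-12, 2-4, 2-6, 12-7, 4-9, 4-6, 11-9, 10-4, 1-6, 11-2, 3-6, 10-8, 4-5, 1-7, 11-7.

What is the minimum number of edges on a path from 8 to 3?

4

Level 0: 8
Level 1: 7, 9, 10, 12
Level 2: 1, 2, 4, 11
Level 3: 5, 6
Level 4: 3
3 first appears at level 4.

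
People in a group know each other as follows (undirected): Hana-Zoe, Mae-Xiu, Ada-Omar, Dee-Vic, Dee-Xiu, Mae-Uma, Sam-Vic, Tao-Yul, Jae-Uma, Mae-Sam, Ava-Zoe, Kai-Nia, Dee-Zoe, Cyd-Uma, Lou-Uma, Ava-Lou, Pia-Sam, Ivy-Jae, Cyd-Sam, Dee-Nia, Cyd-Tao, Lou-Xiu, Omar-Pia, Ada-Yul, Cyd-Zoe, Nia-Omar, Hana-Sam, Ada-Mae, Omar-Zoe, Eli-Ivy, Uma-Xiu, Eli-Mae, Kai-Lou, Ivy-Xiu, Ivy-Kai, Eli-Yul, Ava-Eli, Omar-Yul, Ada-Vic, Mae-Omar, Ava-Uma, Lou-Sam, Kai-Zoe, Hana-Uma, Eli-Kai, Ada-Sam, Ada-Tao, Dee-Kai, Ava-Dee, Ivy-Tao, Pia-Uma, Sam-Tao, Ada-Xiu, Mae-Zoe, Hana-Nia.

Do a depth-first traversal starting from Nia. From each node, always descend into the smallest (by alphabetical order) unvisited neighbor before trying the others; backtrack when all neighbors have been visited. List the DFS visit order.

Nia → Dee → Ava → Eli → Ivy → Jae → Uma → Cyd → Sam → Ada → Mae → Omar → Pia → Yul → Tao → Zoe → Hana → Kai → Lou → Xiu → Vic

Visit Nia
Nia → Dee
Dee → Ava
Ava → Eli
Eli → Ivy
Ivy → Jae
Jae → Uma
Uma → Cyd
Cyd → Sam
Sam → Ada
Ada → Mae
Mae → Omar
Omar → Pia
Omar → Yul
Yul → Tao
Omar → Zoe
Zoe → Hana
Zoe → Kai
Kai → Lou
Lou → Xiu
Ada → Vic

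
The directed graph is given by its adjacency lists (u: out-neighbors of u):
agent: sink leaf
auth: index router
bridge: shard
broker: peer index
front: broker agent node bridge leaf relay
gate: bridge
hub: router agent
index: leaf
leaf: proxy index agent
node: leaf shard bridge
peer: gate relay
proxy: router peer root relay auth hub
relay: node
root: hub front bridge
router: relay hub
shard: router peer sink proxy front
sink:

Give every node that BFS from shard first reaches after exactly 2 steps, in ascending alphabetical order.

agent, auth, bridge, broker, gate, hub, leaf, node, relay, root

Level 0: shard
Level 1: front, peer, proxy, router, sink
Level 2: agent, auth, bridge, broker, gate, hub, leaf, node, relay, root
Level 3: index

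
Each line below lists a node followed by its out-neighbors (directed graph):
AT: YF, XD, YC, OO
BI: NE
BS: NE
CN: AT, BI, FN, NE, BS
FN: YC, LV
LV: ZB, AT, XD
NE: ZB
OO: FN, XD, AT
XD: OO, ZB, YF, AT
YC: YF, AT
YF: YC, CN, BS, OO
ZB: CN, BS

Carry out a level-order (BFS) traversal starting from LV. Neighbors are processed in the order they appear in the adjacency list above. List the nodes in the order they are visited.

LV → ZB → AT → XD → CN → BS → YF → YC → OO → BI → FN → NE

Visit LV; enqueue ZB, AT, XD → queue [ZB, AT, XD]
Visit ZB; enqueue CN, BS → queue [AT, XD, CN, BS]
Visit AT; enqueue YF, YC, OO → queue [XD, CN, BS, YF, YC, OO]
Visit XD → queue [CN, BS, YF, YC, OO]
Visit CN; enqueue BI, FN, NE → queue [BS, YF, YC, OO, BI, FN, NE]
Visit BS → queue [YF, YC, OO, BI, FN, NE]
Visit YF → queue [YC, OO, BI, FN, NE]
Visit YC → queue [OO, BI, FN, NE]
Visit OO → queue [BI, FN, NE]
Visit BI → queue [FN, NE]
Visit FN → queue [NE]
Visit NE → queue []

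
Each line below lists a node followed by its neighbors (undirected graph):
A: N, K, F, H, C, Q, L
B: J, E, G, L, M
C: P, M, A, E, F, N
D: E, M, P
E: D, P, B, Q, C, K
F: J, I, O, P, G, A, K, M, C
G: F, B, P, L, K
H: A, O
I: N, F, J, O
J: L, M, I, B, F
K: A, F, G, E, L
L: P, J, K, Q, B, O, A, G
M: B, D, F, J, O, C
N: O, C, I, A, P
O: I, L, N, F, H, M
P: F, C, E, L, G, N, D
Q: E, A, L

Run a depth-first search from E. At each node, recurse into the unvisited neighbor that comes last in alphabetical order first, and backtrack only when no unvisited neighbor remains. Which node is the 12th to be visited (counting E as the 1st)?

G

Visit E
E → Q
Q → L
L → P
P → N
N → O
O → M
M → J
J → I
I → F
F → K
K → G
G → B
K → A
A → H
A → C
M → D

Visit order: E, Q, L, P, N, O, M, J, I, F, K, G, B, A, H, C, D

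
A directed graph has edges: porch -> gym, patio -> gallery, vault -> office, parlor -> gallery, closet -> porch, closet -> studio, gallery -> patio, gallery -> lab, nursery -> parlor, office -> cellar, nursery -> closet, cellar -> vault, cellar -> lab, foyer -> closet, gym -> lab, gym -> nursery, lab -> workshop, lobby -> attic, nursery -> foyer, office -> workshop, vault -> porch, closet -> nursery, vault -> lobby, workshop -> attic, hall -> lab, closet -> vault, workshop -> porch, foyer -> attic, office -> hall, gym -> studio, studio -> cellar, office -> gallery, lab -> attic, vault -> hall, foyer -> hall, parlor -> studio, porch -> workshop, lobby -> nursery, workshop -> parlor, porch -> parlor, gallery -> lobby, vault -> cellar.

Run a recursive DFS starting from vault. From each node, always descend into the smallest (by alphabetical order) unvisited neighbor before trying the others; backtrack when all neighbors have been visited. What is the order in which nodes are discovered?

vault → cellar → lab → attic → workshop → parlor → gallery → lobby → nursery → closet → porch → gym → studio → foyer → hall → patio → office

Visit vault
vault → cellar
cellar → lab
lab → attic
lab → workshop
workshop → parlor
parlor → gallery
gallery → lobby
lobby → nursery
nursery → closet
closet → porch
porch → gym
gym → studio
nursery → foyer
foyer → hall
gallery → patio
vault → office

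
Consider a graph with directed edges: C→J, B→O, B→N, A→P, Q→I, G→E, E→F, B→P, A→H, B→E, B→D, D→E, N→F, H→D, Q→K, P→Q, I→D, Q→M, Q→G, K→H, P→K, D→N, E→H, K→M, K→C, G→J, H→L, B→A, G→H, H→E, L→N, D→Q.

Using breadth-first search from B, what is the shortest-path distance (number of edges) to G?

Level 0: B
Level 1: A, D, E, N, O, P
Level 2: F, H, K, Q
Level 3: C, G, I, L, M
Level 4: J
G first appears at level 3.

3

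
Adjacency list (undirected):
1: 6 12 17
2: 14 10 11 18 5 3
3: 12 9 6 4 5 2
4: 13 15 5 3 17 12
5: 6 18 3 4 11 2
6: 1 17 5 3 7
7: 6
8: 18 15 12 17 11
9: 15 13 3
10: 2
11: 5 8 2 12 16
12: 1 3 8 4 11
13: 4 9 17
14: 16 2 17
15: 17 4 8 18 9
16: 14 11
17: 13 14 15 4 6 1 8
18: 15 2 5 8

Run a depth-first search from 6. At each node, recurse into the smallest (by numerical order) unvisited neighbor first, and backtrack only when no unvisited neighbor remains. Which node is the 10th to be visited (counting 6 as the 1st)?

15

Visit 6
6 → 1
1 → 12
12 → 3
3 → 2
2 → 5
5 → 4
4 → 13
13 → 9
9 → 15
15 → 8
8 → 11
11 → 16
16 → 14
14 → 17
8 → 18
2 → 10
6 → 7

Visit order: 6, 1, 12, 3, 2, 5, 4, 13, 9, 15, 8, 11, 16, 14, 17, 18, 10, 7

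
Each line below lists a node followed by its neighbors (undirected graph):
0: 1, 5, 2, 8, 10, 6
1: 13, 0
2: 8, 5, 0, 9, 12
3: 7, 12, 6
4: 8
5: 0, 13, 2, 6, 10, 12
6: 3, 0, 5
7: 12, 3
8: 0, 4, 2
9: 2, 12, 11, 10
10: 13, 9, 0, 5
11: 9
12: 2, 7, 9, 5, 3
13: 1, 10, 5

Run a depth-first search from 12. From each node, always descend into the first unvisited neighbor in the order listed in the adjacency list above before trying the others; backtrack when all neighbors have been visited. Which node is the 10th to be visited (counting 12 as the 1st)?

Visit 12
12 → 2
2 → 8
8 → 0
0 → 1
1 → 13
13 → 10
10 → 9
9 → 11
10 → 5
5 → 6
6 → 3
3 → 7
8 → 4

Visit order: 12, 2, 8, 0, 1, 13, 10, 9, 11, 5, 6, 3, 7, 4

5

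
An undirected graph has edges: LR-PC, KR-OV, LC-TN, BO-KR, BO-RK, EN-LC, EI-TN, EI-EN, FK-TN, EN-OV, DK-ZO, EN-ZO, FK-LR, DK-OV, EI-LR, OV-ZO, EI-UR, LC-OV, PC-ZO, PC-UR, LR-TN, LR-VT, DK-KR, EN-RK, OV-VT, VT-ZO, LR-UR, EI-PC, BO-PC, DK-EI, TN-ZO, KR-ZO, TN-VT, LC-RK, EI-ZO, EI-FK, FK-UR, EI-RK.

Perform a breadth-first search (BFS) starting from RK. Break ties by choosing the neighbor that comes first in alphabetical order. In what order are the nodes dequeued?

RK -> BO -> EI -> EN -> LC -> KR -> PC -> DK -> FK -> LR -> TN -> UR -> ZO -> OV -> VT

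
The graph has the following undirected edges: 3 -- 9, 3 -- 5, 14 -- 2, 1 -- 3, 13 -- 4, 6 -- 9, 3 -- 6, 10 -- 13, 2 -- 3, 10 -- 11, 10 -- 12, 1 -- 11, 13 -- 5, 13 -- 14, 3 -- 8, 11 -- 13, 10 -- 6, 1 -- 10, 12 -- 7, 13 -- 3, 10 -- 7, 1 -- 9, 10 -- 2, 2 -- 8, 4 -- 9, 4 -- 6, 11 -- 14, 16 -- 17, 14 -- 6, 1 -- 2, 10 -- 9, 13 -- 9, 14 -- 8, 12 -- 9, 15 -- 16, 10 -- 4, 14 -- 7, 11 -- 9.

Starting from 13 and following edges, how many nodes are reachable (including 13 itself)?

14

BFS from 13 visits: 13, 3, 4, 5, 9, 10, 11, 14, 1, 2, 6, 8, 12, 7
Reachable nodes: 14 of 17 total.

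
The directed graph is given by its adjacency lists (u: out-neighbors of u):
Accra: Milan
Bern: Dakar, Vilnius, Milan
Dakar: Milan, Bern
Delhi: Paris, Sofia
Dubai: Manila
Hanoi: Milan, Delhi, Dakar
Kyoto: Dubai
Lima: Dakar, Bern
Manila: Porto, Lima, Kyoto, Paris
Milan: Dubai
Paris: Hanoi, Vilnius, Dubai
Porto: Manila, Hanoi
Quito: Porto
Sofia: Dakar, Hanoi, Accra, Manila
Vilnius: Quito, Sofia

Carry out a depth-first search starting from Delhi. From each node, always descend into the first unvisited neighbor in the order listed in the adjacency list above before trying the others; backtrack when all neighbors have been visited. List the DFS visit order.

Delhi, Paris, Hanoi, Milan, Dubai, Manila, Porto, Lima, Dakar, Bern, Vilnius, Quito, Sofia, Accra, Kyoto

Visit Delhi
Delhi → Paris
Paris → Hanoi
Hanoi → Milan
Milan → Dubai
Dubai → Manila
Manila → Porto
Manila → Lima
Lima → Dakar
Dakar → Bern
Bern → Vilnius
Vilnius → Quito
Vilnius → Sofia
Sofia → Accra
Manila → Kyoto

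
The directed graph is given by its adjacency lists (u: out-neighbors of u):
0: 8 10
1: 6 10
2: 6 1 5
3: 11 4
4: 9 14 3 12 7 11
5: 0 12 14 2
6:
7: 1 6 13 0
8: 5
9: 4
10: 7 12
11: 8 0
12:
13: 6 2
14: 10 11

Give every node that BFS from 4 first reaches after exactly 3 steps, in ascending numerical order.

Level 0: 4
Level 1: 3, 7, 9, 11, 12, 14
Level 2: 0, 1, 6, 8, 10, 13
Level 3: 2, 5

2, 5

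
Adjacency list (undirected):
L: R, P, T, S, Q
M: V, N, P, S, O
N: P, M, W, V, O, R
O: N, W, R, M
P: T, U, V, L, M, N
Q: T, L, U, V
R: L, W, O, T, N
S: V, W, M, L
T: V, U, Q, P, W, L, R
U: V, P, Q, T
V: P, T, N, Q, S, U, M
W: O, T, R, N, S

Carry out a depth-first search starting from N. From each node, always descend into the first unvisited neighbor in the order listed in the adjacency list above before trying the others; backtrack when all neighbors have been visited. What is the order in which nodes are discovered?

Visit N
N → P
P → T
T → V
V → Q
Q → L
L → R
R → W
W → O
O → M
M → S
Q → U

N, P, T, V, Q, L, R, W, O, M, S, U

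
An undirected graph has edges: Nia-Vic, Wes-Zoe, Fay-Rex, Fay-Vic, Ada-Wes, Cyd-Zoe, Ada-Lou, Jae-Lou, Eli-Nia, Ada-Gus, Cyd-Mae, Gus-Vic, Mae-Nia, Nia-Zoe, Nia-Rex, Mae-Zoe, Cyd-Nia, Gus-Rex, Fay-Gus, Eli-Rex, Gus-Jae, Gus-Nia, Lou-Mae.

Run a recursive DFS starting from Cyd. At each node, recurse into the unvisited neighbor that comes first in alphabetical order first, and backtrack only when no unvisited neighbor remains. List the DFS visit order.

Visit Cyd
Cyd → Mae
Mae → Lou
Lou → Ada
Ada → Gus
Gus → Fay
Fay → Rex
Rex → Eli
Eli → Nia
Nia → Vic
Nia → Zoe
Zoe → Wes
Gus → Jae

Cyd, Mae, Lou, Ada, Gus, Fay, Rex, Eli, Nia, Vic, Zoe, Wes, Jae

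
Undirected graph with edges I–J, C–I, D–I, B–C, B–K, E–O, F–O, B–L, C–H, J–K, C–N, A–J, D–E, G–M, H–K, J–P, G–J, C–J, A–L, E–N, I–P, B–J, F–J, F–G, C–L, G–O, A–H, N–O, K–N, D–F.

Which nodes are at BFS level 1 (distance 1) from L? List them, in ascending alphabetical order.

Level 0: L
Level 1: A, B, C
Level 2: H, I, J, K, N
Level 3: D, E, F, G, O, P
Level 4: M

A, B, C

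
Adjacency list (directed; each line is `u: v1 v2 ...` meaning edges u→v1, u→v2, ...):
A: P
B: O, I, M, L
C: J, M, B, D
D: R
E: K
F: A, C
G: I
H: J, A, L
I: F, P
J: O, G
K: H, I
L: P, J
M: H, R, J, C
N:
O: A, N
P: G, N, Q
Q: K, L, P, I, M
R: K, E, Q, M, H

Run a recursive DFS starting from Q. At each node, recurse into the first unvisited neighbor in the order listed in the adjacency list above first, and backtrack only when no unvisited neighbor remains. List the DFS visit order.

Visit Q
Q → K
K → H
H → J
J → O
O → A
A → P
P → G
G → I
I → F
F → C
C → M
M → R
R → E
C → B
B → L
C → D
P → N

Q, K, H, J, O, A, P, G, I, F, C, M, R, E, B, L, D, N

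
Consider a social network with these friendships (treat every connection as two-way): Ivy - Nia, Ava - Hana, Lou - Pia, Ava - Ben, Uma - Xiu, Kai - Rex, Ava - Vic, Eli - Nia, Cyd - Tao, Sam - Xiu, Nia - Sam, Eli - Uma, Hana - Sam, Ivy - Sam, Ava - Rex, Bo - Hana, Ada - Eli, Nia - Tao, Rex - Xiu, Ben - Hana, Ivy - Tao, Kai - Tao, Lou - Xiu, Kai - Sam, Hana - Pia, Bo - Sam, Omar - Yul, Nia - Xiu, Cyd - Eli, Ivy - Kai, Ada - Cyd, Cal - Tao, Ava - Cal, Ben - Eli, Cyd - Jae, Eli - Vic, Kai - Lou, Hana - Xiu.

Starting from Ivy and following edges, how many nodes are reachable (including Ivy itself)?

BFS from Ivy visits: Ivy, Kai, Nia, Sam, Tao, Lou, Rex, Eli, Xiu, Bo, Hana, Cal, Cyd, Pia, Ava, Ada, Ben, Uma, Vic, Jae
Reachable nodes: 20 of 22 total.

20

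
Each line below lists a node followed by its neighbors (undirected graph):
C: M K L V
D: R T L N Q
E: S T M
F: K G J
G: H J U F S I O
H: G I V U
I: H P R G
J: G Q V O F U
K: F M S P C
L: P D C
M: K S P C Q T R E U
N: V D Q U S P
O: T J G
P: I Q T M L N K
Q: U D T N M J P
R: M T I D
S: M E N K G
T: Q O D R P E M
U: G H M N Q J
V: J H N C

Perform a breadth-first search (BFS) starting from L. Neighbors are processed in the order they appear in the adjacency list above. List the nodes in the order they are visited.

L → P → D → C → I → Q → T → M → N → K → R → V → H → G → U → J → O → E → S → F

Visit L; enqueue P, D, C → queue [P, D, C]
Visit P; enqueue I, Q, T, M, N, K → queue [D, C, I, Q, T, M, N, K]
Visit D; enqueue R → queue [C, I, Q, T, M, N, K, R]
Visit C; enqueue V → queue [I, Q, T, M, N, K, R, V]
Visit I; enqueue H, G → queue [Q, T, M, N, K, R, V, H, G]
Visit Q; enqueue U, J → queue [T, M, N, K, R, V, H, G, U, J]
Visit T; enqueue O, E → queue [M, N, K, R, V, H, G, U, J, O, E]
Visit M; enqueue S → queue [N, K, R, V, H, G, U, J, O, E, S]
Visit N → queue [K, R, V, H, G, U, J, O, E, S]
Visit K; enqueue F → queue [R, V, H, G, U, J, O, E, S, F]
Visit R → queue [V, H, G, U, J, O, E, S, F]
Visit V → queue [H, G, U, J, O, E, S, F]
Visit H → queue [G, U, J, O, E, S, F]
Visit G → queue [U, J, O, E, S, F]
Visit U → queue [J, O, E, S, F]
Visit J → queue [O, E, S, F]
Visit O → queue [E, S, F]
Visit E → queue [S, F]
Visit S → queue [F]
Visit F → queue []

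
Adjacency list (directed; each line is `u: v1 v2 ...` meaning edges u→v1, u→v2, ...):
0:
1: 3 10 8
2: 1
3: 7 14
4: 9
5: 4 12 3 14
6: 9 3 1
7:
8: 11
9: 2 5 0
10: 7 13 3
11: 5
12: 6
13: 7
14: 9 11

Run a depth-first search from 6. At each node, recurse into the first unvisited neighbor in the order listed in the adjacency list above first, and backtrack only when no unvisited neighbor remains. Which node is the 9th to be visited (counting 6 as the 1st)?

Visit 6
6 → 9
9 → 2
2 → 1
1 → 3
3 → 7
3 → 14
14 → 11
11 → 5
5 → 4
5 → 12
1 → 10
10 → 13
1 → 8
9 → 0

Visit order: 6, 9, 2, 1, 3, 7, 14, 11, 5, 4, 12, 10, 13, 8, 0

5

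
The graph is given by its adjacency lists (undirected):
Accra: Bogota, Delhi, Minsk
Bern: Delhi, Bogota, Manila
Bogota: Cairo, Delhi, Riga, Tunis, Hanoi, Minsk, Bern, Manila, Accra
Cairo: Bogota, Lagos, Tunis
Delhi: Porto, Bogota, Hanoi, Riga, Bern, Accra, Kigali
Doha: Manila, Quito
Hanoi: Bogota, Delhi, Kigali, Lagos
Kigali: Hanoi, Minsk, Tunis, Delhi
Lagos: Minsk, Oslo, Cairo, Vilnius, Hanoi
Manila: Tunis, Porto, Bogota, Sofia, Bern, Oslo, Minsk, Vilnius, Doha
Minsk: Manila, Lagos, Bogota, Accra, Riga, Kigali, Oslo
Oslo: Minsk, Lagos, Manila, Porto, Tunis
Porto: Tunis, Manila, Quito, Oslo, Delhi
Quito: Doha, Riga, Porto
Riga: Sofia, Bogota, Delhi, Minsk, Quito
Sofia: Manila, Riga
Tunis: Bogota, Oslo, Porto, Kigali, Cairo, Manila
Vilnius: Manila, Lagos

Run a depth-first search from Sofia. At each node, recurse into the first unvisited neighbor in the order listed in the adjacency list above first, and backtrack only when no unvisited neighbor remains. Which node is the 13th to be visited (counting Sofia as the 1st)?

Riga

Visit Sofia
Sofia → Manila
Manila → Tunis
Tunis → Bogota
Bogota → Cairo
Cairo → Lagos
Lagos → Minsk
Minsk → Accra
Accra → Delhi
Delhi → Porto
Porto → Quito
Quito → Doha
Quito → Riga
Porto → Oslo
Delhi → Hanoi
Hanoi → Kigali
Delhi → Bern
Lagos → Vilnius

Visit order: Sofia, Manila, Tunis, Bogota, Cairo, Lagos, Minsk, Accra, Delhi, Porto, Quito, Doha, Riga, Oslo, Hanoi, Kigali, Bern, Vilnius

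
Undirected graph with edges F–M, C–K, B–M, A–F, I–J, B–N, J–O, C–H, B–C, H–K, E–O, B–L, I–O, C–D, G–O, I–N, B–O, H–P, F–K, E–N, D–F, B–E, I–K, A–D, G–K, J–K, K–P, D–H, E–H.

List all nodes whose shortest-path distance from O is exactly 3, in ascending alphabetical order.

D, F, P

Level 0: O
Level 1: B, E, G, I, J
Level 2: C, H, K, L, M, N
Level 3: D, F, P
Level 4: A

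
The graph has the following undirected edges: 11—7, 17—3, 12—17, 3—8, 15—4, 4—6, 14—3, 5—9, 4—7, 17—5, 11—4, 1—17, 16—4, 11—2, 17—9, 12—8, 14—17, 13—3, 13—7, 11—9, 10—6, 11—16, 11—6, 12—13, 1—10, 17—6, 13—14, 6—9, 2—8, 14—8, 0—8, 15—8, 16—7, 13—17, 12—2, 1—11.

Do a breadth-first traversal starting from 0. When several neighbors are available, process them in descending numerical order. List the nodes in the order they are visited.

0 → 8 → 15 → 14 → 12 → 3 → 2 → 4 → 17 → 13 → 11 → 16 → 7 → 6 → 9 → 5 → 1 → 10

Visit 0; enqueue 8 → queue [8]
Visit 8; enqueue 15, 14, 12, 3, 2 → queue [15, 14, 12, 3, 2]
Visit 15; enqueue 4 → queue [14, 12, 3, 2, 4]
Visit 14; enqueue 17, 13 → queue [12, 3, 2, 4, 17, 13]
Visit 12 → queue [3, 2, 4, 17, 13]
Visit 3 → queue [2, 4, 17, 13]
Visit 2; enqueue 11 → queue [4, 17, 13, 11]
Visit 4; enqueue 16, 7, 6 → queue [17, 13, 11, 16, 7, 6]
Visit 17; enqueue 9, 5, 1 → queue [13, 11, 16, 7, 6, 9, 5, 1]
Visit 13 → queue [11, 16, 7, 6, 9, 5, 1]
Visit 11 → queue [16, 7, 6, 9, 5, 1]
Visit 16 → queue [7, 6, 9, 5, 1]
Visit 7 → queue [6, 9, 5, 1]
Visit 6; enqueue 10 → queue [9, 5, 1, 10]
Visit 9 → queue [5, 1, 10]
Visit 5 → queue [1, 10]
Visit 1 → queue [10]
Visit 10 → queue []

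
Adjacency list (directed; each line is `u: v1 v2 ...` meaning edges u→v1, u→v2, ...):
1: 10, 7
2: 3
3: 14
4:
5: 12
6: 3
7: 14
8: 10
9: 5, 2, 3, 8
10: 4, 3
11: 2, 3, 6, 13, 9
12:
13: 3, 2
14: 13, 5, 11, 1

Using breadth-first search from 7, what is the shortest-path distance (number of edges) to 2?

Level 0: 7
Level 1: 14
Level 2: 1, 5, 11, 13
Level 3: 2, 3, 6, 9, 10, 12
Level 4: 4, 8
2 first appears at level 3.

3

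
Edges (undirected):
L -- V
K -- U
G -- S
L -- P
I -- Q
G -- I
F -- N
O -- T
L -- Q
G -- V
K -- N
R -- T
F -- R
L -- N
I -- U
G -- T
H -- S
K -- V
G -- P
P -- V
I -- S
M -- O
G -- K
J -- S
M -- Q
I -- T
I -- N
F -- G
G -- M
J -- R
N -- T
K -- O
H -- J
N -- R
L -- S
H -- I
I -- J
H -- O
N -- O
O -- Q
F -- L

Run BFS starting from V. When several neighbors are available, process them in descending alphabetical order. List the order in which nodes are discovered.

V P L K G S Q N F U O T M I J H R

Visit V; enqueue P, L, K, G → queue [P, L, K, G]
Visit P → queue [L, K, G]
Visit L; enqueue S, Q, N, F → queue [K, G, S, Q, N, F]
Visit K; enqueue U, O → queue [G, S, Q, N, F, U, O]
Visit G; enqueue T, M, I → queue [S, Q, N, F, U, O, T, M, I]
Visit S; enqueue J, H → queue [Q, N, F, U, O, T, M, I, J, H]
Visit Q → queue [N, F, U, O, T, M, I, J, H]
Visit N; enqueue R → queue [F, U, O, T, M, I, J, H, R]
Visit F → queue [U, O, T, M, I, J, H, R]
Visit U → queue [O, T, M, I, J, H, R]
Visit O → queue [T, M, I, J, H, R]
Visit T → queue [M, I, J, H, R]
Visit M → queue [I, J, H, R]
Visit I → queue [J, H, R]
Visit J → queue [H, R]
Visit H → queue [R]
Visit R → queue []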